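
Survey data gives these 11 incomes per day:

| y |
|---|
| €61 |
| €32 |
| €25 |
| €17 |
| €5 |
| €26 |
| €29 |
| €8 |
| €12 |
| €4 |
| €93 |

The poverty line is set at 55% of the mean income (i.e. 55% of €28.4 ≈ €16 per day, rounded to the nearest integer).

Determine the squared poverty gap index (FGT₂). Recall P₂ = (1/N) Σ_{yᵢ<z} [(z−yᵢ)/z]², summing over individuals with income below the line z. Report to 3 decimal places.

0.123

Poor units: €4, €5, €8, €12 (q = 4 of N = 11).
Shortfall ratios: (16−4)/16 = 0.7500; (16−5)/16 = 0.6875; (16−8)/16 = 0.5000; (16−12)/16 = 0.2500.
Squared: 0.5625; 0.4727; 0.2500; 0.0625.
Sum = 1.347656; P₂ = 1.347656 / 11 = 0.123.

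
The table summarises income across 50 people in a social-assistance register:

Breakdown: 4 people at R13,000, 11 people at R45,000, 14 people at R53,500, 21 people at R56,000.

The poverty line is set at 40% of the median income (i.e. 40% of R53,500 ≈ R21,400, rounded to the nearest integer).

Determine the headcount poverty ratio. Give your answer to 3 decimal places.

0.080

4 of the 50 people have income below R21,400.
H = 4/50 = 0.080.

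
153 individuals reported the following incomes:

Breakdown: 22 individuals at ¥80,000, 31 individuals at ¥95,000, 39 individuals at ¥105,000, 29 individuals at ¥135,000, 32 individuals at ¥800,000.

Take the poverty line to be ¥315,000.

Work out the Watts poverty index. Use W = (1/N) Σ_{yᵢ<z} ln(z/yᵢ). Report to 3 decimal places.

Below z: 22×¥80,000, 31×¥95,000, 39×¥105,000, 29×¥135,000 (q = 121 of N = 153).
ln(z/y) terms: ln(315000/80000) = 1.3705 (×22); ln(315000/95000) = 1.1987 (×31); ln(315000/105000) = 1.0986 (×39); ln(315000/135000) = 0.8473 (×29).
W = 134.729097 / 153 = 0.881.

0.881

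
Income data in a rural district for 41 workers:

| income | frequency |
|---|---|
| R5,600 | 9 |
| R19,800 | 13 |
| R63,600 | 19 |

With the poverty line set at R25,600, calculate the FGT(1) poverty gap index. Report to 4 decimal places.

0.2433

Below the line: 9×R5,600, 13×R19,800 (q = 22 of N = 41).
Relative gaps: (25600−5600)/25600 = 0.7812 (×9); (25600−19800)/25600 = 0.2266 (×13).
Σ = 9.976562. Dividing by the full population N = 41 gives P₁ = 0.2433.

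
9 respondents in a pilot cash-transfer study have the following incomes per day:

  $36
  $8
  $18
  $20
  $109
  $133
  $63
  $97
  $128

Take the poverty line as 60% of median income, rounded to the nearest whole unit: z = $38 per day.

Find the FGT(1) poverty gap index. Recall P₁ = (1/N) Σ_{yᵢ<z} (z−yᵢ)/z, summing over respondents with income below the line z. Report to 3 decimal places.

Incomes under z: $8, $18, $20, $36 (q = 4 of N = 9).
Gap ratios (z−y)/z: (38−8)/38 = 0.7895; (38−18)/38 = 0.5263; (38−20)/38 = 0.4737; (38−36)/38 = 0.0526.
Sum of shortfalls = 1.842105; P₁ averages over all N: 1.842105 / 9 = 0.205.

0.205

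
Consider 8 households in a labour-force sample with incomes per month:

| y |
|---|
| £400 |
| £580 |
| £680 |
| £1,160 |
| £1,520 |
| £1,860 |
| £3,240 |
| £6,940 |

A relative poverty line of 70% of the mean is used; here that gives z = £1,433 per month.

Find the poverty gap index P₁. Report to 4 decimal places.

0.2540

Incomes under z: £400, £580, £680, £1,160 (q = 4 of N = 8).
Relative gaps: (1433−400)/1433 = 0.7209; (1433−580)/1433 = 0.5953; (1433−680)/1433 = 0.5255; (1433−1160)/1433 = 0.1905.
Sum of shortfalls = 2.032100; P₁ averages over all N: 2.032100 / 8 = 0.2540.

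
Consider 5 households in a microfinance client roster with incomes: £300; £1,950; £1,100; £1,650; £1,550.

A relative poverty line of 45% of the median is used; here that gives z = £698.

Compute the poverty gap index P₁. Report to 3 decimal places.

Incomes under z: £300 (q = 1 of N = 5).
Normalized shortfalls: (698−300)/698 = 0.5702.
Sum of shortfalls = 0.570201; P₁ averages over all N: 0.570201 / 5 = 0.114.

0.114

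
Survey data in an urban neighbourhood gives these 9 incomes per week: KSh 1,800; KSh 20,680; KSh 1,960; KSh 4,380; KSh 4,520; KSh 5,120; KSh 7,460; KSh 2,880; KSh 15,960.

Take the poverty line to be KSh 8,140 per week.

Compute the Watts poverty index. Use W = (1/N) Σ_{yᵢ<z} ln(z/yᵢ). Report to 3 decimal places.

0.637

Below the line: KSh 1,800, KSh 1,960, KSh 2,880, KSh 4,380, KSh 4,520, KSh 5,120, KSh 7,460 (q = 7 of N = 9).
Log shortfalls: ln(8140/1800) = 1.5090; ln(8140/1960) = 1.4238; ln(8140/2880) = 1.0390; ln(8140/4380) = 0.6197; ln(8140/4520) = 0.5883; ln(8140/5120) = 0.4636; ln(8140/7460) = 0.0872.
W = 5.730739 / 9 = 0.637.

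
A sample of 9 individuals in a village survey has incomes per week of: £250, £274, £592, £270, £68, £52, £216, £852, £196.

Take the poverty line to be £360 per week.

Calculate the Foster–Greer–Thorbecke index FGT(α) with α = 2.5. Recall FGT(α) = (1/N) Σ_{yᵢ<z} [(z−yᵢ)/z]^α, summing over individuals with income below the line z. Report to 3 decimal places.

Incomes under z: £52, £68, £196, £216, £250, £270, £274 (q = 7 of N = 9).
Normalized shortfalls: (360−52)/360 = 0.8556; (360−68)/360 = 0.8111; (360−196)/360 = 0.4556; (360−216)/360 = 0.4000; (360−250)/360 = 0.3056; (360−270)/360 = 0.2500; (360−274)/360 = 0.2389.
Raised to α = 2.5: 0.67705; 0.59252; 0.14007; 0.10119; 0.05161; 0.03125; 0.02789.
Sum = 1.621584; FGT(2.5) = 1.621584 / 9 = 0.180.

0.180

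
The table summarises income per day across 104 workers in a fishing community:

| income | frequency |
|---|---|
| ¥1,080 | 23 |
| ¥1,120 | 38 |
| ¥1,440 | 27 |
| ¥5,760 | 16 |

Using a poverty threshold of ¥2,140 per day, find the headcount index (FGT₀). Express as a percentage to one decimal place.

88 of the 104 workers have income below ¥2,140.
H = 88/104 = 84.6%.

84.6%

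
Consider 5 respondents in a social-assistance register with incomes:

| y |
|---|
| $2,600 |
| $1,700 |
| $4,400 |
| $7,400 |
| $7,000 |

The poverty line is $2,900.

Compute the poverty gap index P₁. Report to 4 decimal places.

Below the line: $1,700, $2,600 (q = 2 of N = 5).
Gap ratios (z−y)/z: (2900−1700)/2900 = 0.4138; (2900−2600)/2900 = 0.1034.
Sum of shortfalls = 0.517241; P₁ averages over all N: 0.517241 / 5 = 0.1034.

0.1034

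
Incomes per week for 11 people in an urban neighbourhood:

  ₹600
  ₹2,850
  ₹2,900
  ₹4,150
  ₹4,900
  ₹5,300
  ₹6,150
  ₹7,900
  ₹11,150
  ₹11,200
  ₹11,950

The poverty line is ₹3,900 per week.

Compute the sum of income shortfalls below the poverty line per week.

Incomes under z: ₹600, ₹2,850, ₹2,900 (q = 3 of N = 11).
Individual gaps: 3900−600 = 3300; 3900−2850 = 1050; 3900−2900 = 1000.
Aggregate gap = ₹5,350.

₹5,350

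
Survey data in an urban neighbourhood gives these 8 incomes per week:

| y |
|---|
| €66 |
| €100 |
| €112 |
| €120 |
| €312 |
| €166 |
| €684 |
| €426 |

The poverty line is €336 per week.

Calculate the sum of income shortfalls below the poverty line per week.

€1,140

Incomes under z: €66, €100, €112, €120, €166, €312 (q = 6 of N = 8).
Individual gaps: 336−66 = 270; 336−100 = 236; 336−112 = 224; 336−120 = 216; 336−166 = 170; 336−312 = 24.
Aggregate gap = €1,140.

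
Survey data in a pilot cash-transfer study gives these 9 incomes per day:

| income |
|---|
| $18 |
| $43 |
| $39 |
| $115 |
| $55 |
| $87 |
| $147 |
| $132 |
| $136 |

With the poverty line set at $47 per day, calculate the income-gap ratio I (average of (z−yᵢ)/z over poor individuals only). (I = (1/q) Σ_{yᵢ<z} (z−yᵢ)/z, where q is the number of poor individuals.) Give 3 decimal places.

Poor units: $18, $39, $43 (q = 3 of N = 9).
Shortfall ratios (z−y)/z: 0.6170, 0.1702, 0.0851; sum = 0.872340.
The income-gap ratio divides by q (the poor only): 0.872340 / 3 = 0.291.

0.291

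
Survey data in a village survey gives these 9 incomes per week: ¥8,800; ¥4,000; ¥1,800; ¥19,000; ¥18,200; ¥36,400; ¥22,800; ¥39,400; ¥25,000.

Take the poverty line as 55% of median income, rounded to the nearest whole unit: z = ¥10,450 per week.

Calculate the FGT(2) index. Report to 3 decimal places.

Below z: ¥1,800, ¥4,000, ¥8,800 (q = 3 of N = 9).
Relative gaps: (10450−1800)/10450 = 0.8278; (10450−4000)/10450 = 0.6172; (10450−8800)/10450 = 0.1579.
Squared: 0.6852; 0.3810; 0.0249.
Sum = 1.091069; P₂ = 1.091069 / 9 = 0.121.

0.121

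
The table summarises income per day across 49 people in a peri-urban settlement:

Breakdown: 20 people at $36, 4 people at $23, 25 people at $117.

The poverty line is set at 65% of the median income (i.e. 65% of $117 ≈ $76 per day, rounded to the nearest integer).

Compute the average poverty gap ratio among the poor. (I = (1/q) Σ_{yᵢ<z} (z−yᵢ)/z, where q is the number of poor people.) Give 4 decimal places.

Incomes under z: 4×$23, 20×$36 (q = 24 of N = 49).
Relative gaps: 0.6974 (×4), 0.5263 (×20); sum = 13.315789.
The income-gap ratio divides by q (the poor only): 13.315789 / 24 = 0.5548.

0.5548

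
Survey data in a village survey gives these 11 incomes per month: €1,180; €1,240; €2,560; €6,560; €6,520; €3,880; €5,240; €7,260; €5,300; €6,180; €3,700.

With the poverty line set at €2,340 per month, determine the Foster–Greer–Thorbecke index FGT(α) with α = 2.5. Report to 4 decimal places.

0.0295

Below z: €1,180, €1,240 (q = 2 of N = 11).
Gap ratios (z−y)/z: (2340−1180)/2340 = 0.4957; (2340−1240)/2340 = 0.4701.
Raised to α = 2.5: 0.17302; 0.15151.
Sum = 0.324534; FGT(2.5) = 0.324534 / 11 = 0.0295.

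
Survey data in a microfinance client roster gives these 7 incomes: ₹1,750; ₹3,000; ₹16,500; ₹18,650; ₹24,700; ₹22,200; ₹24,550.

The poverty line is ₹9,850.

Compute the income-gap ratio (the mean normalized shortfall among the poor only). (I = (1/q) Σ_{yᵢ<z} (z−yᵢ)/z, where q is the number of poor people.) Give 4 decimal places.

0.7589

Poor units: ₹1,750, ₹3,000 (q = 2 of N = 7).
Relative gaps: 0.8223, 0.6954; sum = 1.517766.
I averages over the q = 2 poor units only: 1.517766 / 2 = 0.7589.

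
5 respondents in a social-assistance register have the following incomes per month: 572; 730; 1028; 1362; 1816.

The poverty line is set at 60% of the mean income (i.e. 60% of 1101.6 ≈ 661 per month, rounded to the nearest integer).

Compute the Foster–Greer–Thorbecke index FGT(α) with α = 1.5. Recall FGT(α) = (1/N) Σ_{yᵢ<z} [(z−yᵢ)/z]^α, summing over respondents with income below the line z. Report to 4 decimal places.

Below the line: 572 (q = 1 of N = 5).
Shortfall ratios: (661−572)/661 = 0.1346.
Raised to α = 1.5: 0.04941.
Sum = 0.049406; FGT(1.5) = 0.049406 / 5 = 0.0099.

0.0099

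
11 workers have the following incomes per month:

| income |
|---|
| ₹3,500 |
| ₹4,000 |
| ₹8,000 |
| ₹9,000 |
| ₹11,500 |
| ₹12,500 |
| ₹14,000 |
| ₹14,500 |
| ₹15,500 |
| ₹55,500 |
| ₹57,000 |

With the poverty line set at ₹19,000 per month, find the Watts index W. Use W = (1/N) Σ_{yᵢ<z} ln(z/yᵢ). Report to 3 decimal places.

Poor units: ₹3,500, ₹4,000, ₹8,000, ₹9,000, ₹11,500, ₹12,500, ₹14,000, ₹14,500, ₹15,500 (q = 9 of N = 11).
Log shortfalls: ln(19000/3500) = 1.6917; ln(19000/4000) = 1.5581; ln(19000/8000) = 0.8650; ln(19000/9000) = 0.7472; ln(19000/11500) = 0.5021; ln(19000/12500) = 0.4187; ln(19000/14000) = 0.3054; ln(19000/14500) = 0.2703; ln(19000/15500) = 0.2036.
W = 6.562106 / 11 = 0.597.

0.597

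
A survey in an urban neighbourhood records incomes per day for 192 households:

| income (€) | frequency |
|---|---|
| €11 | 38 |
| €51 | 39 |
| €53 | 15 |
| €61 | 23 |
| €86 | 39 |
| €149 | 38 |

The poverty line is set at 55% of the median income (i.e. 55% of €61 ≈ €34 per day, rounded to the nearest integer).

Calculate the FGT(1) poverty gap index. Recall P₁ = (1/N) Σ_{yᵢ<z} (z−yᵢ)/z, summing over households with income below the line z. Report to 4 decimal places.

0.1339

Below the line: 38×€11 (q = 38 of N = 192).
Gap ratios (z−y)/z: (34−11)/34 = 0.6765 (×38).
Σ = 25.705882. Dividing by the full population N = 192 gives P₁ = 0.1339.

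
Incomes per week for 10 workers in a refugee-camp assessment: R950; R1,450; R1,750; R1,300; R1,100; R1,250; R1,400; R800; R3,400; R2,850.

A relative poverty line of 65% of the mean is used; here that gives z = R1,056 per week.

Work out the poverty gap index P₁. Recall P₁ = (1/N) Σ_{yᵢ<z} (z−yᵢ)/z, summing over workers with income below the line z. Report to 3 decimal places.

0.034

Below the line: R800, R950 (q = 2 of N = 10).
Normalized shortfalls: (1056−800)/1056 = 0.2424; (1056−950)/1056 = 0.1004.
Sum of shortfalls = 0.342803; P₁ averages over all N: 0.342803 / 10 = 0.034.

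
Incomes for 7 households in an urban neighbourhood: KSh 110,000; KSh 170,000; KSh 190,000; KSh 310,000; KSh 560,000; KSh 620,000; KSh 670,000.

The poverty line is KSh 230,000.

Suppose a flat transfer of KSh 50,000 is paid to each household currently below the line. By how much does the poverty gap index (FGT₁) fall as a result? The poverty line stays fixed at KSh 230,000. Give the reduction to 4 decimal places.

Before: below the line — KSh 110,000, KSh 170,000, KSh 190,000; poverty gap index (FGT₁) = 0.136646.
After the KSh 50,000 transfer: below the line — KSh 160,000, KSh 220,000; poverty gap index (FGT₁) = 0.049689.
Reduction = 0.136646 − 0.049689 = 0.0870.

0.0870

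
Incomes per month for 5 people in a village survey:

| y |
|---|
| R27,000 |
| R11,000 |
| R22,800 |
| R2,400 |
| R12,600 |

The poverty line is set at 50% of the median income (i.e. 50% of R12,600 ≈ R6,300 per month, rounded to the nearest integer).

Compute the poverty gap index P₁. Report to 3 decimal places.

Poor units: R2,400 (q = 1 of N = 5).
Relative gaps: (6300−2400)/6300 = 0.6190.
Σ = 0.619048. Dividing by the full population N = 5 gives P₁ = 0.124.

0.124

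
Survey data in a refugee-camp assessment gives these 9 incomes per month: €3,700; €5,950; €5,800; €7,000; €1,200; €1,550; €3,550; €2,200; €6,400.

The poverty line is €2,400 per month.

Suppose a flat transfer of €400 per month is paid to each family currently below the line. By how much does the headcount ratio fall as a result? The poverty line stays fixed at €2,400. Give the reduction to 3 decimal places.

Before: below the line — €1,200, €1,550, €2,200; headcount ratio = 0.33333.
After the €400 transfer: below the line — €1,600, €1,950; headcount ratio = 0.22222.
Reduction = 0.33333 − 0.22222 = 0.111.

0.111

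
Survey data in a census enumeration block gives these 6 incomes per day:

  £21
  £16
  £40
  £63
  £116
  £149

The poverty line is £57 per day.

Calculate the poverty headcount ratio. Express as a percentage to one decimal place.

3 of the 6 individuals have income below £57.
H = 3/6 = 50.0%.

50.0%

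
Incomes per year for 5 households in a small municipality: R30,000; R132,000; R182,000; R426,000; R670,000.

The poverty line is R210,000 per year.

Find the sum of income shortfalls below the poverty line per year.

R286,000

Below z: R30,000, R132,000, R182,000 (q = 3 of N = 5).
Individual gaps: 210000−30000 = 180000; 210000−132000 = 78000; 210000−182000 = 28000.
Aggregate gap = R286,000.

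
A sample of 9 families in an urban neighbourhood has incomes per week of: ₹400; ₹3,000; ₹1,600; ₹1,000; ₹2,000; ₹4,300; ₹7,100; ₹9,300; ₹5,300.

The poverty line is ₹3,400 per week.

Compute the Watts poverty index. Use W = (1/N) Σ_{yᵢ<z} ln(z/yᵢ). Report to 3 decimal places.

0.530

Below the line: ₹400, ₹1,000, ₹1,600, ₹2,000, ₹3,000 (q = 5 of N = 9).
Log gaps: ln(3400/400) = 2.1401; ln(3400/1000) = 1.2238; ln(3400/1600) = 0.7538; ln(3400/2000) = 0.5306; ln(3400/3000) = 0.1252.
W = 4.773405 / 9 = 0.530.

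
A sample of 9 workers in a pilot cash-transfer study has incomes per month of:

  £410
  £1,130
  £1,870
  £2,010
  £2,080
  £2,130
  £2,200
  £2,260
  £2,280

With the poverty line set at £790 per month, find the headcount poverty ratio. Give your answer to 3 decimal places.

0.111

1 of the 9 workers have income below £790.
H = 1/9 = 0.111.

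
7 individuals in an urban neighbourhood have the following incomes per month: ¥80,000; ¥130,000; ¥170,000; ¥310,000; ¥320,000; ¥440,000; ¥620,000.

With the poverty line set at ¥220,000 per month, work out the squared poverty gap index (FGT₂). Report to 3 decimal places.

0.089

Below z: ¥80,000, ¥130,000, ¥170,000 (q = 3 of N = 7).
Normalized shortfalls: (220000−80000)/220000 = 0.6364; (220000−130000)/220000 = 0.4091; (220000−170000)/220000 = 0.2273.
Squared: 0.4050; 0.1674; 0.0517.
Sum = 0.623967; P₂ = 0.623967 / 7 = 0.089.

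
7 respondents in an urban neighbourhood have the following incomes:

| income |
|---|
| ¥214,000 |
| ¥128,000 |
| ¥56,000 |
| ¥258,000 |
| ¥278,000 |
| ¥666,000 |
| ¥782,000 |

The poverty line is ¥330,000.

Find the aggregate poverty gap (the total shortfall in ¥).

¥716,000

Below z: ¥56,000, ¥128,000, ¥214,000, ¥258,000, ¥278,000 (q = 5 of N = 7).
Individual gaps: 330000−56000 = 274000; 330000−128000 = 202000; 330000−214000 = 116000; 330000−258000 = 72000; 330000−278000 = 52000.
Aggregate gap = ¥716,000.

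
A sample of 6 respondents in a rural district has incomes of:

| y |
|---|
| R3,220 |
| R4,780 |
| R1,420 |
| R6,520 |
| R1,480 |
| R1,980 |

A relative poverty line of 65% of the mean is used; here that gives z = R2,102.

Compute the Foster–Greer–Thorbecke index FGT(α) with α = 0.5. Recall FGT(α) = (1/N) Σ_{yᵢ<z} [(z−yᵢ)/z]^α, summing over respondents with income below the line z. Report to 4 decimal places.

Poor units: R1,420, R1,480, R1,980 (q = 3 of N = 6).
Shortfall ratios: (2102−1420)/2102 = 0.3245; (2102−1480)/2102 = 0.2959; (2102−1980)/2102 = 0.0580.
Raised to α = 0.5: 0.56961; 0.54397; 0.24091.
Sum = 1.354497; FGT(0.5) = 1.354497 / 6 = 0.2257.

0.2257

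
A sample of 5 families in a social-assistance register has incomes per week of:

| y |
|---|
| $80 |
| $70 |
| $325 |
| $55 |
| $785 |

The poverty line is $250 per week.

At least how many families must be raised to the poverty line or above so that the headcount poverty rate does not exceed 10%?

3

3 of the 5 families are poor, so H = 3/5 = 0.600.
A headcount ratio of at most 10% allows at most ⌊0.10 × 5⌋ = 0 poor families.
So at least 3 − 0 = 3 must be lifted.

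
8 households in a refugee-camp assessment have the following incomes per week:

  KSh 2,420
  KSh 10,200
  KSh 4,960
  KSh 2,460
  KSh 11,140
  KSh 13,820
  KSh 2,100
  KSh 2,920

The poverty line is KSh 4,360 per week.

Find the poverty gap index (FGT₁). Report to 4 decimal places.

0.2162

Poor units: KSh 2,100, KSh 2,420, KSh 2,460, KSh 2,920 (q = 4 of N = 8).
Shortfall ratios: (4360−2100)/4360 = 0.5183; (4360−2420)/4360 = 0.4450; (4360−2460)/4360 = 0.4358; (4360−2920)/4360 = 0.3303.
Sum of shortfalls = 1.729358; P₁ averages over all N: 1.729358 / 8 = 0.2162.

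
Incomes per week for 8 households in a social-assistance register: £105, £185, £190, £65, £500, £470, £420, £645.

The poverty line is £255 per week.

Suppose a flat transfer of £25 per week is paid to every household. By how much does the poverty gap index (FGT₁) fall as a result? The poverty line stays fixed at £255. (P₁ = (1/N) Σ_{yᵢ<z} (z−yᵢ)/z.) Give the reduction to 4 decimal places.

0.0490

Before: below the line — £65, £105, £185, £190; poverty gap index (FGT₁) = 0.232843.
After the £25 transfer: below the line — £90, £130, £210, £215; poverty gap index (FGT₁) = 0.183824.
Reduction = 0.232843 − 0.183824 = 0.0490.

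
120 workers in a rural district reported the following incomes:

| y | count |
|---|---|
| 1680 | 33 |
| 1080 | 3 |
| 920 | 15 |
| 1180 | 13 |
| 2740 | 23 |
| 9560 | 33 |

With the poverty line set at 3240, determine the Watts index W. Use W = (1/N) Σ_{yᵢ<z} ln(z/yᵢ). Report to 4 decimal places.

0.5070

Below the line: 15×920, 3×1080, 13×1180, 33×1680, 23×2740 (q = 87 of N = 120).
Log gaps: ln(3240/920) = 1.2590 (×15); ln(3240/1080) = 1.0986 (×3); ln(3240/1180) = 1.0101 (×13); ln(3240/1680) = 0.6568 (×33); ln(3240/2740) = 0.1676 (×23).
W = 60.839806 / 120 = 0.5070.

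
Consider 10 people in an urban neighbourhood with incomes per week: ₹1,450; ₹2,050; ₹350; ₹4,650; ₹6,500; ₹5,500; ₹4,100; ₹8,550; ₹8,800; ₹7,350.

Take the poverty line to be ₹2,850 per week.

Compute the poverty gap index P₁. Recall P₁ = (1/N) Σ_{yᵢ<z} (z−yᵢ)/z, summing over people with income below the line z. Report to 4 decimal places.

0.1649

Incomes under z: ₹350, ₹1,450, ₹2,050 (q = 3 of N = 10).
Gap ratios (z−y)/z: (2850−350)/2850 = 0.8772; (2850−1450)/2850 = 0.4912; (2850−2050)/2850 = 0.2807.
Σ = 1.649123. Dividing by the full population N = 10 gives P₁ = 0.1649.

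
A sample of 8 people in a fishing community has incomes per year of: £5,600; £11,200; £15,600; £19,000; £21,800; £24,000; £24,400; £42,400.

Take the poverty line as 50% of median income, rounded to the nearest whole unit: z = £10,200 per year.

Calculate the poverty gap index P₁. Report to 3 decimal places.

0.056

Poor units: £5,600 (q = 1 of N = 8).
Relative gaps: (10200−5600)/10200 = 0.4510.
Σ = 0.450980. Dividing by the full population N = 8 gives P₁ = 0.056.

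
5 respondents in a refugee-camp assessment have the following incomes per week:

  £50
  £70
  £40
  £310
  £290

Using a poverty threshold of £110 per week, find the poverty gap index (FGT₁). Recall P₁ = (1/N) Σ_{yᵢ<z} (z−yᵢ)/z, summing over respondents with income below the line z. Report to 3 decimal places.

Poor units: £40, £50, £70 (q = 3 of N = 5).
Normalized shortfalls: (110−40)/110 = 0.6364; (110−50)/110 = 0.5455; (110−70)/110 = 0.3636.
Sum of shortfalls = 1.545455; P₁ averages over all N: 1.545455 / 5 = 0.309.

0.309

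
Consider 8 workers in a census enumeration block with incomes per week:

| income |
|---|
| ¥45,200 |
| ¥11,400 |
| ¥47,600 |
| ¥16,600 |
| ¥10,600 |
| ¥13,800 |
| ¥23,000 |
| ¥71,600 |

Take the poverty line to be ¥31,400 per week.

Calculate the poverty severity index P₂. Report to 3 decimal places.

0.182

Below the line: ¥10,600, ¥11,400, ¥13,800, ¥16,600, ¥23,000 (q = 5 of N = 8).
Relative gaps: (31400−10600)/31400 = 0.6624; (31400−11400)/31400 = 0.6369; (31400−13800)/31400 = 0.5605; (31400−16600)/31400 = 0.4713; (31400−23000)/31400 = 0.2675.
Squared: 0.4388; 0.4057; 0.3142; 0.2222; 0.0716.
Sum = 1.452392; P₂ = 1.452392 / 8 = 0.182.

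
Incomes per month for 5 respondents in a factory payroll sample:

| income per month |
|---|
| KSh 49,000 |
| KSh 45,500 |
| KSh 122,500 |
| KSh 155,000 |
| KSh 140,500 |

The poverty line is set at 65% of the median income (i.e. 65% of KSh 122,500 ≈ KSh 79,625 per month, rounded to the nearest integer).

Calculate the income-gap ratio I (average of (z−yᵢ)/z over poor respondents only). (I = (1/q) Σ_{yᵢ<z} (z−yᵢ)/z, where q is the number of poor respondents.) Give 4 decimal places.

0.4066

Below the line: KSh 45,500, KSh 49,000 (q = 2 of N = 5).
Shortfall ratios (z−y)/z: 0.4286, 0.3846; sum = 0.813187.
I averages over the q = 2 poor units only: 0.813187 / 2 = 0.4066.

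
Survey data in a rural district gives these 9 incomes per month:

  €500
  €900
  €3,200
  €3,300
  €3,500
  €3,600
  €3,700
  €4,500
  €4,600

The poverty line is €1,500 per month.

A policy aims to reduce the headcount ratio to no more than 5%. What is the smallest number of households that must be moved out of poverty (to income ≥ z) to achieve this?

2 of the 9 households are poor, so H = 2/9 = 0.222.
A headcount ratio of at most 5% allows at most ⌊0.05 × 9⌋ = 0 poor households.
So at least 2 − 0 = 2 must be lifted.

2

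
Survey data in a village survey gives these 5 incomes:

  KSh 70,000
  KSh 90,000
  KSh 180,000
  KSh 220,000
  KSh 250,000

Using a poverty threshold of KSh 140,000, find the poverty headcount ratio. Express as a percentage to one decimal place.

40.0%

2 of the 5 households have income below KSh 140,000.
H = 2/5 = 40.0%.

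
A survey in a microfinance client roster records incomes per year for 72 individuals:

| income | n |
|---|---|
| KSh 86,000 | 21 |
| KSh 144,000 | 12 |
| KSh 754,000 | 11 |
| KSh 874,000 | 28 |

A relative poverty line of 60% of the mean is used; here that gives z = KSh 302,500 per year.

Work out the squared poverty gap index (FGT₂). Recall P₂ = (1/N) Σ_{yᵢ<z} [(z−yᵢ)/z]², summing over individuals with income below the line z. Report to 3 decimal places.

0.195

Poor units: 21×KSh 86,000, 12×KSh 144,000 (q = 33 of N = 72).
Shortfall ratios: (302500−86000)/302500 = 0.7157 (×21); (302500−144000)/302500 = 0.5240 (×12).
Squared: 0.5122 (×21); 0.2745 (×12).
Sum = 14.051327; P₂ = 14.051327 / 72 = 0.195.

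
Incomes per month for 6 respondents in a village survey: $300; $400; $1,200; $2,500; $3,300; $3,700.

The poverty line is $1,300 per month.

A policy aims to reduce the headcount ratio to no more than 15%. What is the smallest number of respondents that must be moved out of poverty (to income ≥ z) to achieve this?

Currently q = 3 of N = 6 are below the line (H = 0.500).
A headcount ratio of at most 15% allows at most ⌊0.15 × 6⌋ = 0 poor respondents.
So at least 3 − 0 = 3 must be lifted.

3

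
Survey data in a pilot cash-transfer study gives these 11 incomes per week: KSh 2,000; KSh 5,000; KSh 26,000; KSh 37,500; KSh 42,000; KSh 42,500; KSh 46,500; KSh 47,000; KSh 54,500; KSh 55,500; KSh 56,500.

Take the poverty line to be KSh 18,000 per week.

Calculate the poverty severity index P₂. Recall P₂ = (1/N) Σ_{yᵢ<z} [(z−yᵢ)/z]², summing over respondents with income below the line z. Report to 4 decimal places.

0.1192

Below z: KSh 2,000, KSh 5,000 (q = 2 of N = 11).
Gap ratios (z−y)/z: (18000−2000)/18000 = 0.8889; (18000−5000)/18000 = 0.7222.
Squared: 0.7901; 0.5216.
Sum = 1.311728; P₂ = 1.311728 / 11 = 0.1192.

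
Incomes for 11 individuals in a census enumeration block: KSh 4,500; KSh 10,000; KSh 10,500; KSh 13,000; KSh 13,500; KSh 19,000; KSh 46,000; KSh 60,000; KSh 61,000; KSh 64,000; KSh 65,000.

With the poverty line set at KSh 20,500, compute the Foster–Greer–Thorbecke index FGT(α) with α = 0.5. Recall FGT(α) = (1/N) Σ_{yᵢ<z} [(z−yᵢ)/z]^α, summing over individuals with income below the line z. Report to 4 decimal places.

Below the line: KSh 4,500, KSh 10,000, KSh 10,500, KSh 13,000, KSh 13,500, KSh 19,000 (q = 6 of N = 11).
Relative gaps: (20500−4500)/20500 = 0.7805; (20500−10000)/20500 = 0.5122; (20500−10500)/20500 = 0.4878; (20500−13000)/20500 = 0.3659; (20500−13500)/20500 = 0.3415; (20500−19000)/20500 = 0.0732.
Raised to α = 0.5: 0.88345; 0.71568; 0.69843; 0.60486; 0.58435; 0.27050.
Sum = 3.757269; FGT(0.5) = 3.757269 / 11 = 0.3416.

0.3416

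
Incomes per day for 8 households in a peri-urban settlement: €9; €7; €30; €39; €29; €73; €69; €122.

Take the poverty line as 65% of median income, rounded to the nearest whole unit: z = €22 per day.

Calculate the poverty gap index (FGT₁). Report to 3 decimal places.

0.159

Below the line: €7, €9 (q = 2 of N = 8).
Shortfall ratios: (22−7)/22 = 0.6818; (22−9)/22 = 0.5909.
Sum of shortfalls = 1.272727; P₁ averages over all N: 1.272727 / 8 = 0.159.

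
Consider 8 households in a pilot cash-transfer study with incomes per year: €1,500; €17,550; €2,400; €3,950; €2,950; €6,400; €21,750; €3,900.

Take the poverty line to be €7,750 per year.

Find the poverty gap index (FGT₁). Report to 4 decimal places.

0.4097

Incomes under z: €1,500, €2,400, €2,950, €3,900, €3,950, €6,400 (q = 6 of N = 8).
Gap ratios (z−y)/z: (7750−1500)/7750 = 0.8065; (7750−2400)/7750 = 0.6903; (7750−2950)/7750 = 0.6194; (7750−3900)/7750 = 0.4968; (7750−3950)/7750 = 0.4903; (7750−6400)/7750 = 0.1742.
Σ = 3.277419. Dividing by the full population N = 8 gives P₁ = 0.4097.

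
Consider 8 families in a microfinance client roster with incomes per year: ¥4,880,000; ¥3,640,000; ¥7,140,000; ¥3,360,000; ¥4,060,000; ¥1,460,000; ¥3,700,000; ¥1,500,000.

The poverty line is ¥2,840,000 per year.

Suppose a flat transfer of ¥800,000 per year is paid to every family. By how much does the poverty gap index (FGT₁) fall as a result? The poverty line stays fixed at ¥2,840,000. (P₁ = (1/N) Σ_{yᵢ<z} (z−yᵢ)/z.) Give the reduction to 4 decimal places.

Before: below the line — ¥1,460,000, ¥1,500,000; poverty gap index (FGT₁) = 0.119718.
After the ¥800,000 transfer: below the line — ¥2,260,000, ¥2,300,000; poverty gap index (FGT₁) = 0.049296.
Reduction = 0.119718 − 0.049296 = 0.0704.

0.0704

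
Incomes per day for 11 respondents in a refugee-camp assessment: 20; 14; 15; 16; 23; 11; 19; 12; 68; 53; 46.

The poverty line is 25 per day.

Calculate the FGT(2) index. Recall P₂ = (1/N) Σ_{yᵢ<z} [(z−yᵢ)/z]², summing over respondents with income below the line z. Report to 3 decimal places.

Poor units: 11, 12, 14, 15, 16, 19, 20, 23 (q = 8 of N = 11).
Gap ratios (z−y)/z: (25−11)/25 = 0.5600; (25−12)/25 = 0.5200; (25−14)/25 = 0.4400; (25−15)/25 = 0.4000; (25−16)/25 = 0.3600; (25−19)/25 = 0.2400; (25−20)/25 = 0.2000; (25−23)/25 = 0.0800.
Squared: 0.3136; 0.2704; 0.1936; 0.1600; 0.1296; 0.0576; 0.0400; 0.0064.
Sum = 1.171200; P₂ = 1.171200 / 11 = 0.106.

0.106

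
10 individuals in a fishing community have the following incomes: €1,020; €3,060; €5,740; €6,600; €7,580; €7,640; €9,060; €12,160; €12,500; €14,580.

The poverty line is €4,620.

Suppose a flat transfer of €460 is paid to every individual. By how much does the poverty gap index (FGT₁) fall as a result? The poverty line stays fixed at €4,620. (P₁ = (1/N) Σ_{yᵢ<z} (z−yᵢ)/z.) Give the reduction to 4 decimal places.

0.0199

Before: below the line — €1,020, €3,060; poverty gap index (FGT₁) = 0.111688.
After the €460 transfer: below the line — €1,480, €3,520; poverty gap index (FGT₁) = 0.091775.
Reduction = 0.111688 − 0.091775 = 0.0199.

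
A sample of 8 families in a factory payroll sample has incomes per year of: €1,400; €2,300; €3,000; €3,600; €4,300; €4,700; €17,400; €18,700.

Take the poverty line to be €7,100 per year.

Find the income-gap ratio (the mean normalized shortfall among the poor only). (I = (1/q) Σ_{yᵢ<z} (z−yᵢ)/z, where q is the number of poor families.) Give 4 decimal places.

0.5469

Below the line: €1,400, €2,300, €3,000, €3,600, €4,300, €4,700 (q = 6 of N = 8).
Shortfall ratios (z−y)/z: 0.8028, 0.6761, 0.5775, 0.4930, 0.3944, 0.3380; sum = 3.281690.
The income-gap ratio divides by q (the poor only): 3.281690 / 6 = 0.5469.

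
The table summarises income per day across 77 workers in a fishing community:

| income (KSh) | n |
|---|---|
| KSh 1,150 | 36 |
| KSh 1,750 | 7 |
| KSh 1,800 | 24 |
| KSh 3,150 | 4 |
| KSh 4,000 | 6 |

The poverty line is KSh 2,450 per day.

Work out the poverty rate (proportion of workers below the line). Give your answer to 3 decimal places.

0.870

67 of the 77 workers have income below KSh 2,450.
H = 67/77 = 0.870.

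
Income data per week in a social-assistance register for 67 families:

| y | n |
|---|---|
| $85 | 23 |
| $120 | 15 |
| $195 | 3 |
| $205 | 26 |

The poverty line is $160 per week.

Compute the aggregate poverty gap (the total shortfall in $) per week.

$2,325

Poor units: 23×$85, 15×$120 (q = 38 of N = 67).
Individual gaps: 23×(160−85) = 1725; 15×(160−120) = 600.
Aggregate gap = $2,325.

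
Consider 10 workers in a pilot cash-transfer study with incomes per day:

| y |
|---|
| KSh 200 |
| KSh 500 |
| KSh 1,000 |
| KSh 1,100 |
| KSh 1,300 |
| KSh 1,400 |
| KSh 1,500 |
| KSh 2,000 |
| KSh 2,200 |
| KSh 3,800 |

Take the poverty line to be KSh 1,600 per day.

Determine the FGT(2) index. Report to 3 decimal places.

0.153

Incomes under z: KSh 200, KSh 500, KSh 1,000, KSh 1,100, KSh 1,300, KSh 1,400, KSh 1,500 (q = 7 of N = 10).
Gap ratios (z−y)/z: (1600−200)/1600 = 0.8750; (1600−500)/1600 = 0.6875; (1600−1000)/1600 = 0.3750; (1600−1100)/1600 = 0.3125; (1600−1300)/1600 = 0.1875; (1600−1400)/1600 = 0.1250; (1600−1500)/1600 = 0.0625.
Squared: 0.7656; 0.4727; 0.1406; 0.0977; 0.0352; 0.0156; 0.0039.
Sum = 1.531250; P₂ = 1.531250 / 10 = 0.153.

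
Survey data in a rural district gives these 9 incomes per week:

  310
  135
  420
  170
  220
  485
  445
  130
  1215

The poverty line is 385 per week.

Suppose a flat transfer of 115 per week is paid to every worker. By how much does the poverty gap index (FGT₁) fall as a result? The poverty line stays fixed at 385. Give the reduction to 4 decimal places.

0.1544

Before: below the line — 130, 135, 170, 220, 310; poverty gap index (FGT₁) = 0.277056.
After the 115 transfer: below the line — 245, 250, 285, 335; poverty gap index (FGT₁) = 0.122655.
Reduction = 0.277056 − 0.122655 = 0.1544.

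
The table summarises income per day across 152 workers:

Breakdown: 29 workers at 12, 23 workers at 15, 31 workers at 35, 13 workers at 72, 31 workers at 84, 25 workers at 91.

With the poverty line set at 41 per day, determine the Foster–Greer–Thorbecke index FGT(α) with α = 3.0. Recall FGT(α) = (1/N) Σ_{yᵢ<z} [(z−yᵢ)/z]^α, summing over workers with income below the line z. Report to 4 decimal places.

Poor units: 29×12, 23×15, 31×35 (q = 83 of N = 152).
Gap ratios (z−y)/z: (41−12)/41 = 0.7073 (×29); (41−15)/41 = 0.6341 (×23); (41−35)/41 = 0.1463 (×31).
Raised to α = 3.0: 0.35387 (×29); 0.25502 (×23); 0.00313 (×31).
Sum = 16.224736; FGT(3.0) = 16.224736 / 152 = 0.1067.

0.1067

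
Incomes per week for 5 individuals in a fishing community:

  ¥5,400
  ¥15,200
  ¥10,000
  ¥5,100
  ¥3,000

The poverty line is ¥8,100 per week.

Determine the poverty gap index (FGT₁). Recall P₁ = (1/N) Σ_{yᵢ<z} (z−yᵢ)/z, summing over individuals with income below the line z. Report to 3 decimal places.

Below z: ¥3,000, ¥5,100, ¥5,400 (q = 3 of N = 5).
Relative gaps: (8100−3000)/8100 = 0.6296; (8100−5100)/8100 = 0.3704; (8100−5400)/8100 = 0.3333.
Σ = 1.333333. Dividing by the full population N = 5 gives P₁ = 0.267.

0.267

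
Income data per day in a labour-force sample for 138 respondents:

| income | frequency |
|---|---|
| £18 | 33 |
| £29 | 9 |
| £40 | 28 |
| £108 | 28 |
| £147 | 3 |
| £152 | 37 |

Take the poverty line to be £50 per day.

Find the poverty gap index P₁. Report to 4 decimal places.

0.2210

Below z: 33×£18, 9×£29, 28×£40 (q = 70 of N = 138).
Relative gaps: (50−18)/50 = 0.6400 (×33); (50−29)/50 = 0.4200 (×9); (50−40)/50 = 0.2000 (×28).
Σ = 30.500000. Dividing by the full population N = 138 gives P₁ = 0.2210.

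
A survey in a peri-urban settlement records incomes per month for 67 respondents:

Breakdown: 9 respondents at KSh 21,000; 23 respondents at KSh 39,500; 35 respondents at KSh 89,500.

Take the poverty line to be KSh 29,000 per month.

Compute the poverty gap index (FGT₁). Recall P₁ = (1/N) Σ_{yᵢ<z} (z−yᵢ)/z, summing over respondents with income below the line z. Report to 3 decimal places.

Poor units: 9×KSh 21,000 (q = 9 of N = 67).
Shortfall ratios: (29000−21000)/29000 = 0.2759 (×9).
Σ = 2.482759. Dividing by the full population N = 67 gives P₁ = 0.037.

0.037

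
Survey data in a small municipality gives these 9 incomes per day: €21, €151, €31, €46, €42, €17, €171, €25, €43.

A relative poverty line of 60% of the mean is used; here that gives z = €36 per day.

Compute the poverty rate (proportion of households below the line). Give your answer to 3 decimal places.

0.444

4 of the 9 households have income below €36.
H = 4/9 = 0.444.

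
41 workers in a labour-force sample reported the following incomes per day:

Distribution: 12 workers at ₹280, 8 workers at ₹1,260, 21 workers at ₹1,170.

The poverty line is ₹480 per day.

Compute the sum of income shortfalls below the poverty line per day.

Poor units: 12×₹280 (q = 12 of N = 41).
Individual gaps: 12×(480−280) = 2400.
Aggregate gap = ₹2,400.

₹2,400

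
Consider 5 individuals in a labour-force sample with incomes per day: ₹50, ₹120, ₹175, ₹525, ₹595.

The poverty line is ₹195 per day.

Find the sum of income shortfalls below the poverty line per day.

₹240

Below z: ₹50, ₹120, ₹175 (q = 3 of N = 5).
Individual gaps: 195−50 = 145; 195−120 = 75; 195−175 = 20.
Aggregate gap = ₹240.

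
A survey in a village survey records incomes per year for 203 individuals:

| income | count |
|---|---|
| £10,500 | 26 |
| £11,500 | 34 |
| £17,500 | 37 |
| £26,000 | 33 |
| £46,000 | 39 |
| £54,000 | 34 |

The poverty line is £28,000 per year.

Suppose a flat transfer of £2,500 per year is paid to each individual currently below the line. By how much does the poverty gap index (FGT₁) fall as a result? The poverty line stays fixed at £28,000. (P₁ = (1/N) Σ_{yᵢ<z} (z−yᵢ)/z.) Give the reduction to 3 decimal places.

0.054

Before: below the line — 26×£10,500, 34×£11,500, 37×£17,500, 33×£26,000; poverty gap index (FGT₁) = 0.25871.
After the £2,500 transfer: below the line — 26×£13,000, 34×£14,000, 37×£20,000; poverty gap index (FGT₁) = 0.20443.
Reduction = 0.25871 − 0.20443 = 0.054.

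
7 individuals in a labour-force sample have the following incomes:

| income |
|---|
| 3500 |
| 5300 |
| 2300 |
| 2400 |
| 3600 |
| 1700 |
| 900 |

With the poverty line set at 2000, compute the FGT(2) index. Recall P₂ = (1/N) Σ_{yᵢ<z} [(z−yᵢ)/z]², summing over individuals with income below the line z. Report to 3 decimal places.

Below the line: 900, 1700 (q = 2 of N = 7).
Shortfall ratios: (2000−900)/2000 = 0.5500; (2000−1700)/2000 = 0.1500.
Squared: 0.3025; 0.0225.
Sum = 0.325000; P₂ = 0.325000 / 7 = 0.046.

0.046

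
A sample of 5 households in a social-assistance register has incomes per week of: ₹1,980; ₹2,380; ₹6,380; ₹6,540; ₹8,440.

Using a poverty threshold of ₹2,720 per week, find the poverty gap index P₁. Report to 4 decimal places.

0.0794

Below z: ₹1,980, ₹2,380 (q = 2 of N = 5).
Relative gaps: (2720−1980)/2720 = 0.2721; (2720−2380)/2720 = 0.1250.
Σ = 0.397059. Dividing by the full population N = 5 gives P₁ = 0.0794.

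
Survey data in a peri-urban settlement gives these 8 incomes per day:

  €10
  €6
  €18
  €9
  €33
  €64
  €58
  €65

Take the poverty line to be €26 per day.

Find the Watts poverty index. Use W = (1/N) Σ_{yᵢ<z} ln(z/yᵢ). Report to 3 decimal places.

0.481

Incomes under z: €6, €9, €10, €18 (q = 4 of N = 8).
ln(z/y) terms: ln(26/6) = 1.4663; ln(26/9) = 1.0609; ln(26/10) = 0.9555; ln(26/18) = 0.3677.
W = 3.850445 / 8 = 0.481.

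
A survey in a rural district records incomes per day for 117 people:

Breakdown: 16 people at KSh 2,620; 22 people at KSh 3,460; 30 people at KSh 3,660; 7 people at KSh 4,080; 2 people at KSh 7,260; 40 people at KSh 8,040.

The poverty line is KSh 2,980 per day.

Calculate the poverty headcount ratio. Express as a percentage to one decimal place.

16 of the 117 people have income below KSh 2,980.
H = 16/117 = 13.7%.

13.7%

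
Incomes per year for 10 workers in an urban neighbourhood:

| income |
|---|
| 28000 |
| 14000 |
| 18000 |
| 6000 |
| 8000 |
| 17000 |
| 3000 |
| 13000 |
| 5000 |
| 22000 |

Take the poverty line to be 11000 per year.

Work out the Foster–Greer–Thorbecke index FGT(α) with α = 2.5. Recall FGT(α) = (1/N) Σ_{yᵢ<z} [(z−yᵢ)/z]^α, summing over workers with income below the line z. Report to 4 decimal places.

0.0849

Incomes under z: 3000, 5000, 6000, 8000 (q = 4 of N = 10).
Gap ratios (z−y)/z: (11000−3000)/11000 = 0.7273; (11000−5000)/11000 = 0.5455; (11000−6000)/11000 = 0.4545; (11000−8000)/11000 = 0.2727.
Raised to α = 2.5: 0.45107; 0.21973; 0.13930; 0.03884.
Sum = 0.848944; FGT(2.5) = 0.848944 / 10 = 0.0849.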